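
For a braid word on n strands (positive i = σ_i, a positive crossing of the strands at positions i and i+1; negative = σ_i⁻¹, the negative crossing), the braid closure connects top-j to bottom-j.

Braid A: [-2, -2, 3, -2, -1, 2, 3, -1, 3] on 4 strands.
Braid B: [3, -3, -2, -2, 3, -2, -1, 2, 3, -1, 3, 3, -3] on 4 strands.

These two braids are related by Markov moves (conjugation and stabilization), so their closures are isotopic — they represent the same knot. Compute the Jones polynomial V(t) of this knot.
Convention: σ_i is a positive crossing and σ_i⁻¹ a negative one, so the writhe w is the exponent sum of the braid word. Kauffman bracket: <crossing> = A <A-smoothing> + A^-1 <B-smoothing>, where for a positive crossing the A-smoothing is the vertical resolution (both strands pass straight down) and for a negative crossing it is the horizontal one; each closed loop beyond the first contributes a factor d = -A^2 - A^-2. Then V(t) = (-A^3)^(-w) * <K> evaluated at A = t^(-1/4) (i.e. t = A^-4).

Markov-equivalent braids have isotopic closures, hence identical knot invariants. Strip the Markov moves from each word to reach a common short braid β, then compute V(t) once on β.
Braid A: s2^-1 s2^-1 s3 s2^-1 s1^-1 s2 s3 s1^-1 s3 on 4 strands has no conjugating prefix/suffix or stabilization to strip; take β = s2^-1 s2^-1 s3 s2^-1 s1^-1 s2 s3 s1^-1 s3.
Braid B: s3 s3^-1 s2^-1 s2^-1 s3 s2^-1 s1^-1 s2 s3 s1^-1 s3 s3 s3^-1 on 4 strands reduces by inverse Markov moves (closure unchanged at each step):
  Deconjugate: the word is γ·β·γ⁻¹ with γ = s3 s3^-1 (prefix) and γ⁻¹ = s3 s3^-1 (suffix); strip both.
Reduced to β = s2^-1 s2^-1 s3 s2^-1 s1^-1 s2 s3 s1^-1 s3 on 4 strands, 9 crossings.
Both give the same β = s2^-1 s2^-1 s3 s2^-1 s1^-1 s2 s3 s1^-1 s3 on 4 strands, so one state sum suffices:
Braid: s2^-1 s2^-1 s3 s2^-1 s1^-1 s2 s3 s1^-1 s3 on 4 strands, 9 crossings.
Writhe w = (#positive) - (#negative) = 4 - 5 = -1.
State-sum expansion of <K>. There are 2^9 = 512 states.
Each crossing splits two ways (0=vertical, 1=horizontal). The state's weight is A^(#A-smoothings - #B-smoothings) * d^(loops - 1).
Tabulate the states by total A-exponent and number of loops L (A-exp: L × count):
  A^9: L=5 ×1
  A^7: L=4 ×9
  A^5: L=3 ×32, L=5 ×4
  A^3: L=2 ×55, L=4 ×28, L=6 ×1
  A^1: L=1 ×39, L=3 ×77, L=5 ×10
  A^-1: L=2 ×87, L=4 ×38, L=6 ×1
  A^-3: L=1 ×14, L=3 ×64, L=5 ×6
  A^-5: L=2 ×17, L=4 ×19
  A^-7: L=3 ×7, L=5 ×2
  A^-9: L=4 ×1
Each group contributes A^e * Σ count * d^(L-1):
Powers of d = -A^2 - A^-2: d^2 = A^4 + 2 + A^-4; d^3 = -A^6 - 3*A^2 - 3*A^-2 - A^-6; d^4 = A^8 + 4*A^4 + 6 + 4*A^-4 + A^-8; d^5 = -A^10 - 5*A^6 - 10*A^2 - 10*A^-2 - 5*A^-6 - A^-10.
  A^9 * (d^4) = A^17 + 4*A^13 + 6*A^9 + 4*A^5 + A
  A^7 * (9*d^3) = -9*A^13 - 27*A^9 - 27*A^5 - 9*A
  A^5 * (32*d^2 + 4*d^4) = 4*A^13 + 48*A^9 + 88*A^5 + 48*A + 4*A^-3
  A^3 * (55*d + 28*d^3 + d^5) = -A^13 - 33*A^9 - 149*A^5 - 149*A - 33*A^-3 - A^-7
  A^1 * (39 + 77*d^2 + 10*d^4) = 10*A^9 + 117*A^5 + 253*A + 117*A^-3 + 10*A^-7
  A^-1 * (87*d + 38*d^3 + d^5) = -A^9 - 43*A^5 - 211*A - 211*A^-3 - 43*A^-7 - A^-11
  A^-3 * (14 + 64*d^2 + 6*d^4) = 6*A^5 + 88*A + 178*A^-3 + 88*A^-7 + 6*A^-11
  A^-5 * (17*d + 19*d^3) = -19*A - 74*A^-3 - 74*A^-7 - 19*A^-11
  A^-7 * (7*d^2 + 2*d^4) = 2*A + 15*A^-3 + 26*A^-7 + 15*A^-11 + 2*A^-15
  A^-9 * (d^3) = -A^-3 - 3*A^-7 - 3*A^-11 - A^-15
Summing the groups: <K> = A^17 - 2*A^13 + 3*A^9 - 4*A^5 + 4*A - 5*A^-3 + 3*A^-7 - 2*A^-11 + A^-15
Normalise by the writhe: (-A^3)^(-w) = (-A^3)^(1) = -A^3, so f(A) = -A^3 * <K> = -A^20 + 2*A^16 - 3*A^12 + 4*A^8 - 4*A^4 + 5 - 3*A^-4 + 2*A^-8 - A^-12.
Substitute A = t^(-1/4), i.e. A^e → t^(-e/4): V(t) = -t^3 + 2*t^2 - 3*t + 5 - 4*t^-1 + 4*t^-2 - 3*t^-3 + 2*t^-4 - t^-5

Answer: -t^3 + 2*t^2 - 3*t + 5 - 4*t^-1 + 4*t^-2 - 3*t^-3 + 2*t^-4 - t^-5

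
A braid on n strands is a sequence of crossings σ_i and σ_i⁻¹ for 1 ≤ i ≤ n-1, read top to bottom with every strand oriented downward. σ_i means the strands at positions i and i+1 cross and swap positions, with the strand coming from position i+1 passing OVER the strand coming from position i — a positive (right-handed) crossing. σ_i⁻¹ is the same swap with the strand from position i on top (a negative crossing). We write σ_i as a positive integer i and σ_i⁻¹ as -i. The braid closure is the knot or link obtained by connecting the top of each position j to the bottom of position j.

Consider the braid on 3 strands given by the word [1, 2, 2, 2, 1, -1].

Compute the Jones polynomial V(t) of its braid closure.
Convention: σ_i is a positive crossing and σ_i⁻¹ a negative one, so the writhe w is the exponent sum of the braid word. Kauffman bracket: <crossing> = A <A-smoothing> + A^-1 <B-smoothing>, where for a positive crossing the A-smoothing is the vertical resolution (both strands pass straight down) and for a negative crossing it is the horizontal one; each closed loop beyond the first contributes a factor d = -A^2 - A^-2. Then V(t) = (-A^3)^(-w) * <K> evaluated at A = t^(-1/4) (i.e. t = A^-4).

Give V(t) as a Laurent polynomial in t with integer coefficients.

-t^4 + t^3 + t

Derivation:
First cancel adjacent σ_i σ_i⁻¹ pairs (Reidemeister II — same braid, same closure): s1 s2 s2 s2 s1 s1^-1 → s1 s2 s2 s2.
Braid: s1 s2 s2 s2 on 3 strands, 4 crossings.
Writhe w = (#positive) - (#negative) = 4 - 0 = 4.
Computing the Kauffman bracket via state sum. There are 2^4 = 16 states.
Smooth each crossing (0=||, 1=⌣⌢); contribution A^(Σ sign_k(1-2s_k)) * d^(L-1).
  state 0000: A-exp=+4, loops=3, term = A^4 * d^2
  state 0001: A-exp=+2, loops=2, term = A^2 * d^1
  state 0010: A-exp=+2, loops=2, term = A^2 * d^1
  state 0011: A-exp=+0, loops=3, term = A^0 * d^2
  state 0100: A-exp=+2, loops=2, term = A^2 * d^1
  state 0101: A-exp=+0, loops=3, term = A^0 * d^2
  state 0110: A-exp=+0, loops=3, term = A^0 * d^2
  state 0111: A-exp=-2, loops=4, term = A^-2 * d^3
  state 1000: A-exp=+2, loops=2, term = A^2 * d^1
  state 1001: A-exp=+0, loops=1, term = A^0 * d^0
  state 1010: A-exp=+0, loops=1, term = A^0 * d^0
  state 1011: A-exp=-2, loops=2, term = A^-2 * d^1
  state 1100: A-exp=+0, loops=1, term = A^0 * d^0
  state 1101: A-exp=-2, loops=2, term = A^-2 * d^1
  state 1110: A-exp=-2, loops=2, term = A^-2 * d^1
  state 1111: A-exp=-4, loops=3, term = A^-4 * d^2
Collect the terms by A-exponent (count of states per loop number):
Powers of d = -A^2 - A^-2: d^2 = A^4 + 2 + A^-4; d^3 = -A^6 - 3*A^2 - 3*A^-2 - A^-6.
  A^4 * (d^2) = A^8 + 2*A^4 + 1
  A^2 * (4*d) = -4*A^4 - 4
  A^0 * (3 + 3*d^2) = 3*A^4 + 9 + 3*A^-4
  A^-2 * (3*d + d^3) = -A^4 - 6 - 6*A^-4 - A^-8
  A^-4 * (d^2) = 1 + 2*A^-4 + A^-8
Summing the groups: <K> = A^8 + 1 - A^-4
Normalise by the writhe: (-A^3)^(-w) = (-A^3)^(-4) = A^-12, so f(A) = A^-12 * <K> = A^-4 + A^-12 - A^-16.
Substitute A = t^(-1/4), i.e. A^e → t^(-e/4): V(t) = -t^4 + t^3 + t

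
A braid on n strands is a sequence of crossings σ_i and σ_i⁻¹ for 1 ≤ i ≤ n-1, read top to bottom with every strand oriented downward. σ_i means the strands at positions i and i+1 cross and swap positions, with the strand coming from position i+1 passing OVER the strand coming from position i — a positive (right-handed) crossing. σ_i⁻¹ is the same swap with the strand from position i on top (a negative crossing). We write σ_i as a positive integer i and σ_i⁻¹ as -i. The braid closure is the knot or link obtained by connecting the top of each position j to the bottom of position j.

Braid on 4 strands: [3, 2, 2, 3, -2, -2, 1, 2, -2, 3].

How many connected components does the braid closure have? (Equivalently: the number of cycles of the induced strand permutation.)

Track the strand permutation on 4 strands, starting from identity.
  step 1: s3 swaps positions 3,4 -> [1 2 4 3]
  step 2: s2 swaps positions 2,3 -> [1 4 2 3]
  step 3: s2 swaps positions 2,3 -> [1 2 4 3]
  step 4: s3 swaps positions 3,4 -> [1 2 3 4]
  step 5: s2^-1 swaps positions 2,3 -> [1 3 2 4]
  step 6: s2^-1 swaps positions 2,3 -> [1 2 3 4]
  step 7: s1 swaps positions 1,2 -> [2 1 3 4]
  step 8: s2 swaps positions 2,3 -> [2 3 1 4]
  step 9: s2^-1 swaps positions 2,3 -> [2 1 3 4]
  step 10: s3 swaps positions 3,4 -> [2 1 4 3]
Final permutation (position -> original strand): [2 1 4 3]
Closure components = cycle count of this permutation = 2.

Answer: 2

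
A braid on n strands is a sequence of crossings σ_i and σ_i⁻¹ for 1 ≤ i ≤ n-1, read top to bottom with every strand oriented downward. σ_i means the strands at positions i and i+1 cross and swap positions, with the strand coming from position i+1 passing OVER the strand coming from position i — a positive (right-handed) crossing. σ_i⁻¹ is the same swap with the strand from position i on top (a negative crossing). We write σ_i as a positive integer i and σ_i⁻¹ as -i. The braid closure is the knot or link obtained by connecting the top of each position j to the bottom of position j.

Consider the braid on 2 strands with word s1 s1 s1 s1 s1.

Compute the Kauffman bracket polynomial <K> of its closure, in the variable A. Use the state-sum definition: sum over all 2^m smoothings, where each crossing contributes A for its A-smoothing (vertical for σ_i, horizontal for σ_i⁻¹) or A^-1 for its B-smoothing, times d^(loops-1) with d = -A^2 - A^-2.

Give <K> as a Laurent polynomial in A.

Braid: s1 s1 s1 s1 s1 on 2 strands, 5 crossings.
Writhe w = (#positive) - (#negative) = 5 - 0 = 5.
Enumerate smoothing states for the bracket polynomial. There are 2^5 = 32 states.
For each crossing: s=0 is the vertical smoothing, s=1 horizontal. Crossing k contributes A^(sign_k * (1 - 2*s_k)); loop factor d = -A^2 - A^-2.
  state 00000: A-exp=+5, loops=2, term = A^5 * d^1
  state 00001: A-exp=+3, loops=1, term = A^3 * d^0
  state 00010: A-exp=+3, loops=1, term = A^3 * d^0
  state 00011: A-exp=+1, loops=2, term = A^1 * d^1
  state 00100: A-exp=+3, loops=1, term = A^3 * d^0
  state 00101: A-exp=+1, loops=2, term = A^1 * d^1
  state 00110: A-exp=+1, loops=2, term = A^1 * d^1
  state 00111: A-exp=-1, loops=3, term = A^-1 * d^2
  state 01000: A-exp=+3, loops=1, term = A^3 * d^0
  state 01001: A-exp=+1, loops=2, term = A^1 * d^1
  state 01010: A-exp=+1, loops=2, term = A^1 * d^1
  state 01011: A-exp=-1, loops=3, term = A^-1 * d^2
  state 01100: A-exp=+1, loops=2, term = A^1 * d^1
  state 01101: A-exp=-1, loops=3, term = A^-1 * d^2
  state 01110: A-exp=-1, loops=3, term = A^-1 * d^2
  state 01111: A-exp=-3, loops=4, term = A^-3 * d^3
  state 10000: A-exp=+3, loops=1, term = A^3 * d^0
  state 10001: A-exp=+1, loops=2, term = A^1 * d^1
  state 10010: A-exp=+1, loops=2, term = A^1 * d^1
  state 10011: A-exp=-1, loops=3, term = A^-1 * d^2
  state 10100: A-exp=+1, loops=2, term = A^1 * d^1
  state 10101: A-exp=-1, loops=3, term = A^-1 * d^2
  state 10110: A-exp=-1, loops=3, term = A^-1 * d^2
  state 10111: A-exp=-3, loops=4, term = A^-3 * d^3
  state 11000: A-exp=+1, loops=2, term = A^1 * d^1
  state 11001: A-exp=-1, loops=3, term = A^-1 * d^2
  state 11010: A-exp=-1, loops=3, term = A^-1 * d^2
  state 11011: A-exp=-3, loops=4, term = A^-3 * d^3
  state 11100: A-exp=-1, loops=3, term = A^-1 * d^2
  state 11101: A-exp=-3, loops=4, term = A^-3 * d^3
  state 11110: A-exp=-3, loops=4, term = A^-3 * d^3
  state 11111: A-exp=-5, loops=5, term = A^-5 * d^4
Collect the terms by A-exponent (count of states per loop number):
Powers of d = -A^2 - A^-2: d^2 = A^4 + 2 + A^-4; d^3 = -A^6 - 3*A^2 - 3*A^-2 - A^-6; d^4 = A^8 + 4*A^4 + 6 + 4*A^-4 + A^-8.
  A^5 * (d) = -A^7 - A^3
  A^3 * (5) = 5*A^3
  A^1 * (10*d) = -10*A^3 - 10*A^-1
  A^-1 * (10*d^2) = 10*A^3 + 20*A^-1 + 10*A^-5
  A^-3 * (5*d^3) = -5*A^3 - 15*A^-1 - 15*A^-5 - 5*A^-9
  A^-5 * (d^4) = A^3 + 4*A^-1 + 6*A^-5 + 4*A^-9 + A^-13
Summing the groups: <K> = -A^7 - A^-1 + A^-5 - A^-9 + A^-13

Answer: -A^7 - A^-1 + A^-5 - A^-9 + A^-13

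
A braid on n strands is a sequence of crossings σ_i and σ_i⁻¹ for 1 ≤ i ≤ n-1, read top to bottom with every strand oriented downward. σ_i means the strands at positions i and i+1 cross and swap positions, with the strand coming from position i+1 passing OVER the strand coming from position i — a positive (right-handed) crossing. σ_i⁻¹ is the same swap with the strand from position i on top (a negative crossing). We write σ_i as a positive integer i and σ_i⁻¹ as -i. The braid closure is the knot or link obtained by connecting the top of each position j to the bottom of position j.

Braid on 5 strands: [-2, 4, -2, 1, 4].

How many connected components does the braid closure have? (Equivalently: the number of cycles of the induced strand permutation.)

4

Derivation:
Track the strand permutation on 5 strands, starting from identity.
  step 1: s2^-1 swaps positions 2,3 -> [1 3 2 4 5]
  step 2: s4 swaps positions 4,5 -> [1 3 2 5 4]
  step 3: s2^-1 swaps positions 2,3 -> [1 2 3 5 4]
  step 4: s1 swaps positions 1,2 -> [2 1 3 5 4]
  step 5: s4 swaps positions 4,5 -> [2 1 3 4 5]
Final permutation (position -> original strand): [2 1 3 4 5]
Closure components = cycle count of this permutation = 4.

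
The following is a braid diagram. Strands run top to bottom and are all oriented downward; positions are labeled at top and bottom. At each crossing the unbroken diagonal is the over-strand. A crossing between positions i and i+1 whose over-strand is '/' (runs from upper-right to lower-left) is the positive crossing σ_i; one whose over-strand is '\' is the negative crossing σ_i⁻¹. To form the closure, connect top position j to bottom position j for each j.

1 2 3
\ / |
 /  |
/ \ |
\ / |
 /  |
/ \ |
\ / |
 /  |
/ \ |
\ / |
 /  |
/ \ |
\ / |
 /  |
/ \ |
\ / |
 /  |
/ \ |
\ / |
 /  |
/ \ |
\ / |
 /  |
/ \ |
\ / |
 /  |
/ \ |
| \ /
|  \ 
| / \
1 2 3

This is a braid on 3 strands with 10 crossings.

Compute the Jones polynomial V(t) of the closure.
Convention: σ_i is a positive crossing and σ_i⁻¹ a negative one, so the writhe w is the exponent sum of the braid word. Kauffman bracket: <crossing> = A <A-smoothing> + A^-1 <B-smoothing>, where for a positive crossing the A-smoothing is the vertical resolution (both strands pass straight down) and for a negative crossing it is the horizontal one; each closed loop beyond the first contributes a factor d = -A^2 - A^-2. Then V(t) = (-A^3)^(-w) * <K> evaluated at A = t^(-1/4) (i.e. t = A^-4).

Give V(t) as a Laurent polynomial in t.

Reading the diagram top to bottom ('/'-over between positions i,i+1 = s_i, '\'-over = s_i^-1): braid word = s1 s1 s1 s1 s1 s1 s1 s1 s1 s2^-1.
The presented braid s1 s1 s1 s1 s1 s1 s1 s1 s1 s2^-1 on 3 strands reduces by inverse Markov moves (closure unchanged at each step):
  Destabilize: the word has the form β·s2^-1 where s2^-1 occurs only as the final letter (β ∈ B_2); drop it and the last strand → 2 strands.
Reduced to β = s1 s1 s1 s1 s1 s1 s1 s1 s1 on 2 strands, 9 crossings.
Compute on β:
Braid: s1 s1 s1 s1 s1 s1 s1 s1 s1 on 2 strands, 9 crossings.
Writhe w = (#positive) - (#negative) = 9 - 0 = 9.
Computing the Kauffman bracket via state sum. There are 2^9 = 512 states.
Smooth each crossing (0=||, 1=⌣⌢); contribution A^(Σ sign_k(1-2s_k)) * d^(L-1).
Tabulate the states by total A-exponent and number of loops L (A-exp: L × count):
  A^9: L=2 ×1
  A^7: L=1 ×9
  A^5: L=2 ×36
  A^3: L=3 ×84
  A^1: L=4 ×126
  A^-1: L=5 ×126
  A^-3: L=6 ×84
  A^-5: L=7 ×36
  A^-7: L=8 ×9
  A^-9: L=9 ×1
Each group contributes A^e * Σ count * d^(L-1):
Powers of d = -A^2 - A^-2: d^2 = A^4 + 2 + A^-4; d^3 = -A^6 - 3*A^2 - 3*A^-2 - A^-6; d^4 = A^8 + 4*A^4 + 6 + 4*A^-4 + A^-8; d^5 = -A^10 - 5*A^6 - 10*A^2 - 10*A^-2 - 5*A^-6 - A^-10; d^6 = A^12 + 6*A^8 + 15*A^4 + 20 + 15*A^-4 + 6*A^-8 + A^-12; d^7 = -A^14 - 7*A^10 - 21*A^6 - 35*A^2 - 35*A^-2 - 21*A^-6 - 7*A^-10 - A^-14; d^8 = A^16 + 8*A^12 + 28*A^8 + 56*A^4 + 70 + 56*A^-4 + 28*A^-8 + 8*A^-12 + A^-16.
  A^9 * (d) = -A^11 - A^7
  A^7 * (9) = 9*A^7
  A^5 * (36*d) = -36*A^7 - 36*A^3
  A^3 * (84*d^2) = 84*A^7 + 168*A^3 + 84*A^-1
  A^1 * (126*d^3) = -126*A^7 - 378*A^3 - 378*A^-1 - 126*A^-5
  A^-1 * (126*d^4) = 126*A^7 + 504*A^3 + 756*A^-1 + 504*A^-5 + 126*A^-9
  A^-3 * (84*d^5) = -84*A^7 - 420*A^3 - 840*A^-1 - 840*A^-5 - 420*A^-9 - 84*A^-13
  A^-5 * (36*d^6) = 36*A^7 + 216*A^3 + 540*A^-1 + 720*A^-5 + 540*A^-9 + 216*A^-13 + 36*A^-17
  A^-7 * (9*d^7) = -9*A^7 - 63*A^3 - 189*A^-1 - 315*A^-5 - 315*A^-9 - 189*A^-13 - 63*A^-17 - 9*A^-21
  A^-9 * (d^8) = A^7 + 8*A^3 + 28*A^-1 + 56*A^-5 + 70*A^-9 + 56*A^-13 + 28*A^-17 + 8*A^-21 + A^-25
Summing the groups: <K> = -A^11 - A^3 + A^-1 - A^-5 + A^-9 - A^-13 + A^-17 - A^-21 + A^-25
Normalise by the writhe: (-A^3)^(-w) = (-A^3)^(-9) = -A^-27, so f(A) = -A^-27 * <K> = A^-16 + A^-24 - A^-28 + A^-32 - A^-36 + A^-40 - A^-44 + A^-48 - A^-52.
Substitute A = t^(-1/4), i.e. A^e → t^(-e/4): V(t) = -t^13 + t^12 - t^11 + t^10 - t^9 + t^8 - t^7 + t^6 + t^4

Answer: -t^13 + t^12 - t^11 + t^10 - t^9 + t^8 - t^7 + t^6 + t^4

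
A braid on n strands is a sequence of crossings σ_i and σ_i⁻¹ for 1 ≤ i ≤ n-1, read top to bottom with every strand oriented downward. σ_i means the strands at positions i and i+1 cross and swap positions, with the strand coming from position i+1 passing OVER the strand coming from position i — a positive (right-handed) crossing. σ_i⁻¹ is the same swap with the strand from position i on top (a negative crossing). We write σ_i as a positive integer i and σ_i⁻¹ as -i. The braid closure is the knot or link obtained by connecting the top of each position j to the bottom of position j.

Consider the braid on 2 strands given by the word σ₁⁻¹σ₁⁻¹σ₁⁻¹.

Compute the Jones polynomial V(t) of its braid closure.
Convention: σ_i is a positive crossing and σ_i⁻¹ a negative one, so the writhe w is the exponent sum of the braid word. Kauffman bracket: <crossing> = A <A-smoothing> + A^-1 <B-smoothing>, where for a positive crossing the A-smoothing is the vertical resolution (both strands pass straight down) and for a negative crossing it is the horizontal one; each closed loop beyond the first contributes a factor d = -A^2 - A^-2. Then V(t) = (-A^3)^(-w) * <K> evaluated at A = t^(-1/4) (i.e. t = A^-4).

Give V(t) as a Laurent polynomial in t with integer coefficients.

Braid: s1^-1 s1^-1 s1^-1 on 2 strands, 3 crossings.
Writhe w = (#positive) - (#negative) = 0 - 3 = -3.
State-sum expansion of <K>. There are 2^3 = 8 states.
Smooth each crossing (0=||, 1=⌣⌢); contribution A^(Σ sign_k(1-2s_k)) * d^(L-1).
  state 000: A-exp=-3, loops=2, term = A^-3 * d^1
  state 001: A-exp=-1, loops=1, term = A^-1 * d^0
  state 010: A-exp=-1, loops=1, term = A^-1 * d^0
  state 011: A-exp=+1, loops=2, term = A^1 * d^1
  state 100: A-exp=-1, loops=1, term = A^-1 * d^0
  state 101: A-exp=+1, loops=2, term = A^1 * d^1
  state 110: A-exp=+1, loops=2, term = A^1 * d^1
  state 111: A-exp=+3, loops=3, term = A^3 * d^2
Collect the terms by A-exponent (count of states per loop number):
Powers of d = -A^2 - A^-2: d^2 = A^4 + 2 + A^-4.
  A^3 * (d^2) = A^7 + 2*A^3 + A^-1
  A^1 * (3*d) = -3*A^3 - 3*A^-1
  A^-1 * (3) = 3*A^-1
  A^-3 * (d) = -A^-1 - A^-5
Summing the groups: <K> = A^7 - A^3 - A^-5
Normalise by the writhe: (-A^3)^(-w) = (-A^3)^(3) = -A^9, so f(A) = -A^9 * <K> = -A^16 + A^12 + A^4.
Substitute A = t^(-1/4), i.e. A^e → t^(-e/4): V(t) = t^-1 + t^-3 - t^-4

Answer: t^-1 + t^-3 - t^-4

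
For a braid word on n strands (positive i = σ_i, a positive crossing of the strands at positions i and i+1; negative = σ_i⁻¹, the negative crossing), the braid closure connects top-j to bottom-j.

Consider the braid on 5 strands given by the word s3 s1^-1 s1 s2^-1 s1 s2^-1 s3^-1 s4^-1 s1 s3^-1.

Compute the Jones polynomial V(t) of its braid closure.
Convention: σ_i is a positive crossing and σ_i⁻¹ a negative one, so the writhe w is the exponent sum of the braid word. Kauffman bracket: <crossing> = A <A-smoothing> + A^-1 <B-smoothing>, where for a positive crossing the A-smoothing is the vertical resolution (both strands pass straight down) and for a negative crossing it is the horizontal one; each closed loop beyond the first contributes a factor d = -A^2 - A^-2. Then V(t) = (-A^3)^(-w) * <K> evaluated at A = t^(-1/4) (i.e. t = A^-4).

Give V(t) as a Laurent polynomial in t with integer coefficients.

The presented braid s3 s1^-1 s1 s2^-1 s1 s2^-1 s3^-1 s4^-1 s1 s3^-1 on 5 strands reduces by inverse Markov moves (closure unchanged at each step):
  Deconjugate: the word is γ·β·γ⁻¹ with γ = s3 s1^-1 (prefix) and γ⁻¹ = s1 s3^-1 (suffix); strip both.
  Destabilize: the word has the form β·s4^-1 where s4^-1 occurs only as the final letter (β ∈ B_4); drop it and the last strand → 4 strands.
  Destabilize: the word has the form β·s3^-1 where s3^-1 occurs only as the final letter (β ∈ B_3); drop it and the last strand → 3 strands.
Reduced to β = s1 s2^-1 s1 s2^-1 on 3 strands, 4 crossings.
Compute on β:
Braid: s1 s2^-1 s1 s2^-1 on 3 strands, 4 crossings.
Writhe w = (#positive) - (#negative) = 2 - 2 = 0.
Computing the Kauffman bracket via state sum. There are 2^4 = 16 states.
Smooth each crossing (0=||, 1=⌣⌢); contribution A^(Σ sign_k(1-2s_k)) * d^(L-1).
  state 0000: A-exp=+0, loops=3, term = A^0 * d^2
  state 0001: A-exp=+2, loops=2, term = A^2 * d^1
  state 0010: A-exp=-2, loops=2, term = A^-2 * d^1
  state 0011: A-exp=+0, loops=1, term = A^0 * d^0
  state 0100: A-exp=+2, loops=2, term = A^2 * d^1
  state 0101: A-exp=+4, loops=3, term = A^4 * d^2
  state 0110: A-exp=+0, loops=1, term = A^0 * d^0
  state 0111: A-exp=+2, loops=2, term = A^2 * d^1
  state 1000: A-exp=-2, loops=2, term = A^-2 * d^1
  state 1001: A-exp=+0, loops=1, term = A^0 * d^0
  state 1010: A-exp=-4, loops=3, term = A^-4 * d^2
  state 1011: A-exp=-2, loops=2, term = A^-2 * d^1
  state 1100: A-exp=+0, loops=1, term = A^0 * d^0
  state 1101: A-exp=+2, loops=2, term = A^2 * d^1
  state 1110: A-exp=-2, loops=2, term = A^-2 * d^1
  state 1111: A-exp=+0, loops=1, term = A^0 * d^0
Collect the terms by A-exponent (count of states per loop number):
Powers of d = -A^2 - A^-2: d^2 = A^4 + 2 + A^-4.
  A^4 * (d^2) = A^8 + 2*A^4 + 1
  A^2 * (4*d) = -4*A^4 - 4
  A^0 * (5 + d^2) = A^4 + 7 + A^-4
  A^-2 * (4*d) = -4 - 4*A^-4
  A^-4 * (d^2) = 1 + 2*A^-4 + A^-8
Summing the groups: <K> = A^8 - A^4 + 1 - A^-4 + A^-8
Normalise by the writhe: (-A^3)^(-w) = (-A^3)^(0) = 1, so f(A) = 1 * <K> = A^8 - A^4 + 1 - A^-4 + A^-8.
Substitute A = t^(-1/4), i.e. A^e → t^(-e/4): V(t) = t^2 - t + 1 - t^-1 + t^-2

Answer: t^2 - t + 1 - t^-1 + t^-2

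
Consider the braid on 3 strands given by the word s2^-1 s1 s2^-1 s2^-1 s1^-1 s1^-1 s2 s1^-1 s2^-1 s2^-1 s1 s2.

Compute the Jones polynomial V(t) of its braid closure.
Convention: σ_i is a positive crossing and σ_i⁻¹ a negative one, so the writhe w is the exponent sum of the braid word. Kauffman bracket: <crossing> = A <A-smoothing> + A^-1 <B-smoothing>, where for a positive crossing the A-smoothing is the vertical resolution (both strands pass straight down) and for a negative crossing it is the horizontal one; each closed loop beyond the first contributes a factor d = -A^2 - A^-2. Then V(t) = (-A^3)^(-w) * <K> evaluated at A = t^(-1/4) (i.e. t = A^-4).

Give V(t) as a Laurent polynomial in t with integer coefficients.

-1 + 4*t^-1 - 5*t^-2 + 7*t^-3 - 7*t^-4 + 6*t^-5 - 5*t^-6 + 3*t^-7 - t^-8

Derivation:
The presented braid s2^-1 s1 s2^-1 s2^-1 s1^-1 s1^-1 s2 s1^-1 s2^-1 s2^-1 s1 s2 on 3 strands reduces by inverse Markov moves (closure unchanged at each step):
  Deconjugate: the word is γ·β·γ⁻¹ with γ = s2^-1 (prefix) and γ⁻¹ = s2 (suffix); strip both.
Reduced to β = s1 s2^-1 s2^-1 s1^-1 s1^-1 s2 s1^-1 s2^-1 s2^-1 s1 on 3 strands, 10 crossings.
Compute on β:
Braid: s1 s2^-1 s2^-1 s1^-1 s1^-1 s2 s1^-1 s2^-1 s2^-1 s1 on 3 strands, 10 crossings.
Writhe w = (#positive) - (#negative) = 3 - 7 = -4.
Enumerate smoothing states for the bracket polynomial. There are 2^10 = 1024 states.
Smooth each crossing (0=||, 1=⌣⌢); contribution A^(Σ sign_k(1-2s_k)) * d^(L-1).
Tabulate the states by total A-exponent and number of loops L (A-exp: L × count):
  A^10: L=6 ×1
  A^8: L=5 ×10
  A^6: L=4 ×43, L=6 ×2
  A^4: L=3 ×98, L=5 ×22
  A^2: L=2 ×118, L=4 ×88, L=6 ×4
  A^0: L=1 ×60, L=3 ×162, L=5 ×30
  A^-2: L=2 ×128, L=4 ×79, L=6 ×3
  A^-4: L=1 ×23, L=3 ×84, L=5 ×13
  A^-6: L=2 ×27, L=4 ×18
  A^-8: L=1 ×2, L=3 ×8
  A^-10: L=2 ×1
Each group contributes A^e * Σ count * d^(L-1):
Powers of d = -A^2 - A^-2: d^2 = A^4 + 2 + A^-4; d^3 = -A^6 - 3*A^2 - 3*A^-2 - A^-6; d^4 = A^8 + 4*A^4 + 6 + 4*A^-4 + A^-8; d^5 = -A^10 - 5*A^6 - 10*A^2 - 10*A^-2 - 5*A^-6 - A^-10.
  A^10 * (d^5) = -A^20 - 5*A^16 - 10*A^12 - 10*A^8 - 5*A^4 - 1
  A^8 * (10*d^4) = 10*A^16 + 40*A^12 + 60*A^8 + 40*A^4 + 10
  A^6 * (43*d^3 + 2*d^5) = -2*A^16 - 53*A^12 - 149*A^8 - 149*A^4 - 53 - 2*A^-4
  A^4 * (98*d^2 + 22*d^4) = 22*A^12 + 186*A^8 + 328*A^4 + 186 + 22*A^-4
  A^2 * (118*d + 88*d^3 + 4*d^5) = -4*A^12 - 108*A^8 - 422*A^4 - 422 - 108*A^-4 - 4*A^-8
  A^0 * (60 + 162*d^2 + 30*d^4) = 30*A^8 + 282*A^4 + 564 + 282*A^-4 + 30*A^-8
  A^-2 * (128*d + 79*d^3 + 3*d^5) = -3*A^8 - 94*A^4 - 395 - 395*A^-4 - 94*A^-8 - 3*A^-12
  A^-4 * (23 + 84*d^2 + 13*d^4) = 13*A^4 + 136 + 269*A^-4 + 136*A^-8 + 13*A^-12
  A^-6 * (27*d + 18*d^3) = -18 - 81*A^-4 - 81*A^-8 - 18*A^-12
  A^-8 * (2 + 8*d^2) = 8*A^-4 + 18*A^-8 + 8*A^-12
  A^-10 * (d) = -A^-8 - A^-12
Summing the groups: <K> = -A^20 + 3*A^16 - 5*A^12 + 6*A^8 - 7*A^4 + 7 - 5*A^-4 + 4*A^-8 - A^-12
Normalise by the writhe: (-A^3)^(-w) = (-A^3)^(4) = A^12, so f(A) = A^12 * <K> = -A^32 + 3*A^28 - 5*A^24 + 6*A^20 - 7*A^16 + 7*A^12 - 5*A^8 + 4*A^4 - 1.
Substitute A = t^(-1/4), i.e. A^e → t^(-e/4): V(t) = -1 + 4*t^-1 - 5*t^-2 + 7*t^-3 - 7*t^-4 + 6*t^-5 - 5*t^-6 + 3*t^-7 - t^-8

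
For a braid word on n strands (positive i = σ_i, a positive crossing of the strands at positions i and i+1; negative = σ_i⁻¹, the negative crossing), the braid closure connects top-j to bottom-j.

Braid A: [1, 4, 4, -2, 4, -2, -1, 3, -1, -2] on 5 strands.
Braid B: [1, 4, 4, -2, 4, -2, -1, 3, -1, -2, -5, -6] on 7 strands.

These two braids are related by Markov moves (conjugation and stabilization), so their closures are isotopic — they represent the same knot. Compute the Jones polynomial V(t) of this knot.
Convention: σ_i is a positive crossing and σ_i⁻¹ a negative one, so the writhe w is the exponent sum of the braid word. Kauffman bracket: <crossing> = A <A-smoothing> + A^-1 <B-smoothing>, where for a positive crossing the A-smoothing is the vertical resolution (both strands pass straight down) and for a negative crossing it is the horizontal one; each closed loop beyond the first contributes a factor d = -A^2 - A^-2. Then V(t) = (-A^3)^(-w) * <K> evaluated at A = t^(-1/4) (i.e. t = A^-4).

-t^3 + 2*t^2 - 3*t + 4 - 3*t^-1 + 4*t^-2 - 2*t^-3 + t^-4 - t^-5

Derivation:
Markov-equivalent braids have isotopic closures, hence identical knot invariants. Strip the Markov moves from each word to reach a common short braid β, then compute V(t) once on β.
Braid A: s1 s4 s4 s2^-1 s4 s2^-1 s1^-1 s3 s1^-1 s2^-1 on 5 strands has no conjugating prefix/suffix or stabilization to strip; take β = s1 s4 s4 s2^-1 s4 s2^-1 s1^-1 s3 s1^-1 s2^-1.
Braid B: s1 s4 s4 s2^-1 s4 s2^-1 s1^-1 s3 s1^-1 s2^-1 s5^-1 s6^-1 on 7 strands reduces by inverse Markov moves (closure unchanged at each step):
  Destabilize: the word has the form β·s6^-1 where s6^-1 occurs only as the final letter (β ∈ B_6); drop it and the last strand → 6 strands.
  Destabilize: the word has the form β·s5^-1 where s5^-1 occurs only as the final letter (β ∈ B_5); drop it and the last strand → 5 strands.
Reduced to β = s1 s4 s4 s2^-1 s4 s2^-1 s1^-1 s3 s1^-1 s2^-1 on 5 strands, 10 crossings.
Both give the same β = s1 s4 s4 s2^-1 s4 s2^-1 s1^-1 s3 s1^-1 s2^-1 on 5 strands, so one state sum suffices:
Braid: s1 s4 s4 s2^-1 s4 s2^-1 s1^-1 s3 s1^-1 s2^-1 on 5 strands, 10 crossings.
Writhe w = (#positive) - (#negative) = 5 - 5 = 0.
State-sum expansion of <K>. There are 2^10 = 1024 states.
Each crossing splits two ways (0=vertical, 1=horizontal). The state's weight is A^(#A-smoothings - #B-smoothings) * d^(loops - 1).
Tabulate the states by total A-exponent and number of loops L (A-exp: L × count):
  A^10: L=6 ×1
  A^8: L=5 ×10
  A^6: L=4 ×40, L=6 ×5
  A^4: L=3 ×80, L=5 ×39, L=7 ×1
  A^2: L=2 ×79, L=4 ×117, L=6 ×14
  A^0: L=1 ×30, L=3 ×158, L=5 ×62, L=7 ×2
  A^-2: L=2 ×84, L=4 ×111, L=6 ×15
  A^-4: L=1 ×9, L=3 ×74, L=5 ×36, L=7 ×1
  A^-6: L=2 ×12, L=4 ×29, L=6 ×4
  A^-8: L=3 ×6, L=5 ×4
  A^-10: L=4 ×1
Each group contributes A^e * Σ count * d^(L-1):
Powers of d = -A^2 - A^-2: d^2 = A^4 + 2 + A^-4; d^3 = -A^6 - 3*A^2 - 3*A^-2 - A^-6; d^4 = A^8 + 4*A^4 + 6 + 4*A^-4 + A^-8; d^5 = -A^10 - 5*A^6 - 10*A^2 - 10*A^-2 - 5*A^-6 - A^-10; d^6 = A^12 + 6*A^8 + 15*A^4 + 20 + 15*A^-4 + 6*A^-8 + A^-12.
  A^10 * (d^5) = -A^20 - 5*A^16 - 10*A^12 - 10*A^8 - 5*A^4 - 1
  A^8 * (10*d^4) = 10*A^16 + 40*A^12 + 60*A^8 + 40*A^4 + 10
  A^6 * (40*d^3 + 5*d^5) = -5*A^16 - 65*A^12 - 170*A^8 - 170*A^4 - 65 - 5*A^-4
  A^4 * (80*d^2 + 39*d^4 + d^6) = A^16 + 45*A^12 + 251*A^8 + 414*A^4 + 251 + 45*A^-4 + A^-8
  A^2 * (79*d + 117*d^3 + 14*d^5) = -14*A^12 - 187*A^8 - 570*A^4 - 570 - 187*A^-4 - 14*A^-8
  A^0 * (30 + 158*d^2 + 62*d^4 + 2*d^6) = 2*A^12 + 74*A^8 + 436*A^4 + 758 + 436*A^-4 + 74*A^-8 + 2*A^-12
  A^-2 * (84*d + 111*d^3 + 15*d^5) = -15*A^8 - 186*A^4 - 567 - 567*A^-4 - 186*A^-8 - 15*A^-12
  A^-4 * (9 + 74*d^2 + 36*d^4 + d^6) = A^8 + 42*A^4 + 233 + 393*A^-4 + 233*A^-8 + 42*A^-12 + A^-16
  A^-6 * (12*d + 29*d^3 + 4*d^5) = -4*A^4 - 49 - 139*A^-4 - 139*A^-8 - 49*A^-12 - 4*A^-16
  A^-8 * (6*d^2 + 4*d^4) = 4 + 22*A^-4 + 36*A^-8 + 22*A^-12 + 4*A^-16
  A^-10 * (d^3) = -A^-4 - 3*A^-8 - 3*A^-12 - A^-16
Summing the groups: <K> = -A^20 + A^16 - 2*A^12 + 4*A^8 - 3*A^4 + 4 - 3*A^-4 + 2*A^-8 - A^-12
Normalise by the writhe: (-A^3)^(-w) = (-A^3)^(0) = 1, so f(A) = 1 * <K> = -A^20 + A^16 - 2*A^12 + 4*A^8 - 3*A^4 + 4 - 3*A^-4 + 2*A^-8 - A^-12.
Substitute A = t^(-1/4), i.e. A^e → t^(-e/4): V(t) = -t^3 + 2*t^2 - 3*t + 4 - 3*t^-1 + 4*t^-2 - 2*t^-3 + t^-4 - t^-5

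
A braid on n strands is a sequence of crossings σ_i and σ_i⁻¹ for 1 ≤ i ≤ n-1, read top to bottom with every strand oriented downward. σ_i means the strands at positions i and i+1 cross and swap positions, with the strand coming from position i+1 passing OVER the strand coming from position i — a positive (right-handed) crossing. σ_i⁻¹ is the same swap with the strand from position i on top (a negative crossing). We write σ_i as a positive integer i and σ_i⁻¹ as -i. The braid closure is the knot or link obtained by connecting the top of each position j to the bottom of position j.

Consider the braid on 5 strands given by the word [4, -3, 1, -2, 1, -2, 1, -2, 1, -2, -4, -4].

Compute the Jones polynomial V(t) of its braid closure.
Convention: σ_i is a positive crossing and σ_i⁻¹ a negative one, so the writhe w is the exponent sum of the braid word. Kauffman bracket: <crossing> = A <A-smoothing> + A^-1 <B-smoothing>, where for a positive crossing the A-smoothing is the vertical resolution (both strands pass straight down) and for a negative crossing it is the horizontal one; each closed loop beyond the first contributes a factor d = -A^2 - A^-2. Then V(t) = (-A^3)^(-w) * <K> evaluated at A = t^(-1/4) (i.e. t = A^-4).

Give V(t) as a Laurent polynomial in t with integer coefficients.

t^4 - 4*t^3 + 6*t^2 - 7*t + 9 - 7*t^-1 + 6*t^-2 - 4*t^-3 + t^-4

Derivation:
The presented braid s4 s3^-1 s1 s2^-1 s1 s2^-1 s1 s2^-1 s1 s2^-1 s4^-1 s4^-1 on 5 strands reduces by inverse Markov moves (closure unchanged at each step):
  Deconjugate: the word is γ·β·γ⁻¹ with γ = s4 (prefix) and γ⁻¹ = s4^-1 (suffix); strip both.
  Destabilize: the word has the form β·s4^-1 where s4^-1 occurs only as the final letter (β ∈ B_4); drop it and the last strand → 4 strands.
Reduced to β = s3^-1 s1 s2^-1 s1 s2^-1 s1 s2^-1 s1 s2^-1 on 4 strands, 9 crossings.
Compute on β:
Braid: s3^-1 s1 s2^-1 s1 s2^-1 s1 s2^-1 s1 s2^-1 on 4 strands, 9 crossings.
Writhe w = (#positive) - (#negative) = 4 - 5 = -1.
Computing the Kauffman bracket via state sum. There are 2^9 = 512 states.
For each crossing: s=0 is the vertical smoothing, s=1 horizontal. Crossing k contributes A^(sign_k * (1 - 2*s_k)); loop factor d = -A^2 - A^-2.
Tabulate the states by total A-exponent and number of loops L (A-exp: L × count):
  A^9: L=5 ×1
  A^7: L=4 ×8, L=6 ×1
  A^5: L=3 ×28, L=5 ×8
  A^3: L=2 ×52, L=4 ×32
  A^1: L=1 ×45, L=3 ×77, L=5 ×4
  A^-1: L=2 ×97, L=4 ×29
  A^-3: L=3 ×80, L=5 ×4
  A^-5: L=4 ×36
  A^-7: L=5 ×9
  A^-9: L=6 ×1
Each group contributes A^e * Σ count * d^(L-1):
Powers of d = -A^2 - A^-2: d^2 = A^4 + 2 + A^-4; d^3 = -A^6 - 3*A^2 - 3*A^-2 - A^-6; d^4 = A^8 + 4*A^4 + 6 + 4*A^-4 + A^-8; d^5 = -A^10 - 5*A^6 - 10*A^2 - 10*A^-2 - 5*A^-6 - A^-10.
  A^9 * (d^4) = A^17 + 4*A^13 + 6*A^9 + 4*A^5 + A
  A^7 * (8*d^3 + d^5) = -A^17 - 13*A^13 - 34*A^9 - 34*A^5 - 13*A - A^-3
  A^5 * (28*d^2 + 8*d^4) = 8*A^13 + 60*A^9 + 104*A^5 + 60*A + 8*A^-3
  A^3 * (52*d + 32*d^3) = -32*A^9 - 148*A^5 - 148*A - 32*A^-3
  A^1 * (45 + 77*d^2 + 4*d^4) = 4*A^9 + 93*A^5 + 223*A + 93*A^-3 + 4*A^-7
  A^-1 * (97*d + 29*d^3) = -29*A^5 - 184*A - 184*A^-3 - 29*A^-7
  A^-3 * (80*d^2 + 4*d^4) = 4*A^5 + 96*A + 184*A^-3 + 96*A^-7 + 4*A^-11
  A^-5 * (36*d^3) = -36*A - 108*A^-3 - 108*A^-7 - 36*A^-11
  A^-7 * (9*d^4) = 9*A + 36*A^-3 + 54*A^-7 + 36*A^-11 + 9*A^-15
  A^-9 * (d^5) = -A - 5*A^-3 - 10*A^-7 - 10*A^-11 - 5*A^-15 - A^-19
Summing the groups: <K> = -A^13 + 4*A^9 - 6*A^5 + 7*A - 9*A^-3 + 7*A^-7 - 6*A^-11 + 4*A^-15 - A^-19
Normalise by the writhe: (-A^3)^(-w) = (-A^3)^(1) = -A^3, so f(A) = -A^3 * <K> = A^16 - 4*A^12 + 6*A^8 - 7*A^4 + 9 - 7*A^-4 + 6*A^-8 - 4*A^-12 + A^-16.
Substitute A = t^(-1/4), i.e. A^e → t^(-e/4): V(t) = t^4 - 4*t^3 + 6*t^2 - 7*t + 9 - 7*t^-1 + 6*t^-2 - 4*t^-3 + t^-4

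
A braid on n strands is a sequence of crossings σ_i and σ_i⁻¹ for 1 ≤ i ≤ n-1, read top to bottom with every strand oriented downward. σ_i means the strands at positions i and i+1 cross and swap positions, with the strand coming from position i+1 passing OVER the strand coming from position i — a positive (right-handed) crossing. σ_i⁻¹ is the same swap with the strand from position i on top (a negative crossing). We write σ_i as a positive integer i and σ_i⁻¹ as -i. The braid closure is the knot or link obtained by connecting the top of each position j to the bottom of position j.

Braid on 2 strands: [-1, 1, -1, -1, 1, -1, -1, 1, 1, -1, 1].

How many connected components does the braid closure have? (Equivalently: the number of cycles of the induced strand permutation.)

1

Derivation:
Track the strand permutation on 2 strands, starting from identity.
  step 1: s1^-1 swaps positions 1,2 -> [2 1]
  step 2: s1 swaps positions 1,2 -> [1 2]
  step 3: s1^-1 swaps positions 1,2 -> [2 1]
  step 4: s1^-1 swaps positions 1,2 -> [1 2]
  step 5: s1 swaps positions 1,2 -> [2 1]
  step 6: s1^-1 swaps positions 1,2 -> [1 2]
  step 7: s1^-1 swaps positions 1,2 -> [2 1]
  step 8: s1 swaps positions 1,2 -> [1 2]
  step 9: s1 swaps positions 1,2 -> [2 1]
  step 10: s1^-1 swaps positions 1,2 -> [1 2]
  step 11: s1 swaps positions 1,2 -> [2 1]
Final permutation (position -> original strand): [2 1]
Closure components = cycle count of this permutation = 1.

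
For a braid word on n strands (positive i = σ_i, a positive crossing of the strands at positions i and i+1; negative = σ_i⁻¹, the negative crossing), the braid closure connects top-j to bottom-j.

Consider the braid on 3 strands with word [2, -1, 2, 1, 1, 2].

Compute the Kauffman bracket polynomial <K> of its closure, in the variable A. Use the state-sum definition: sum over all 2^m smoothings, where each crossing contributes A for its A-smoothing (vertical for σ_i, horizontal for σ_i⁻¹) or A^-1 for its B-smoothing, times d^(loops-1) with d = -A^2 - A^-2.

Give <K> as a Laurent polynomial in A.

Braid: s2 s1^-1 s2 s1 s1 s2 on 3 strands, 6 crossings.
Writhe w = (#positive) - (#negative) = 5 - 1 = 4.
Enumerate smoothing states for the bracket polynomial. There are 2^6 = 64 states.
For each crossing: s=0 is the vertical smoothing, s=1 horizontal. Crossing k contributes A^(sign_k * (1 - 2*s_k)); loop factor d = -A^2 - A^-2.
Tabulate the states by total A-exponent and number of loops L (A-exp: L × count):
  A^6: L=2 ×1
  A^4: L=1 ×3, L=3 ×3
  A^2: L=2 ×14, L=4 ×1
  A^0: L=1 ×10, L=3 ×10
  A^-2: L=2 ×13, L=4 ×2
  A^-4: L=3 ×6
  A^-6: L=4 ×1
Each group contributes A^e * Σ count * d^(L-1):
Powers of d = -A^2 - A^-2: d^2 = A^4 + 2 + A^-4; d^3 = -A^6 - 3*A^2 - 3*A^-2 - A^-6.
  A^6 * (d) = -A^8 - A^4
  A^4 * (3 + 3*d^2) = 3*A^8 + 9*A^4 + 3
  A^2 * (14*d + d^3) = -A^8 - 17*A^4 - 17 - A^-4
  A^0 * (10 + 10*d^2) = 10*A^4 + 30 + 10*A^-4
  A^-2 * (13*d + 2*d^3) = -2*A^4 - 19 - 19*A^-4 - 2*A^-8
  A^-4 * (6*d^2) = 6 + 12*A^-4 + 6*A^-8
  A^-6 * (d^3) = -1 - 3*A^-4 - 3*A^-8 - A^-12
Summing the groups: <K> = A^8 - A^4 + 2 - A^-4 + A^-8 - A^-12

Answer: A^8 - A^4 + 2 - A^-4 + A^-8 - A^-12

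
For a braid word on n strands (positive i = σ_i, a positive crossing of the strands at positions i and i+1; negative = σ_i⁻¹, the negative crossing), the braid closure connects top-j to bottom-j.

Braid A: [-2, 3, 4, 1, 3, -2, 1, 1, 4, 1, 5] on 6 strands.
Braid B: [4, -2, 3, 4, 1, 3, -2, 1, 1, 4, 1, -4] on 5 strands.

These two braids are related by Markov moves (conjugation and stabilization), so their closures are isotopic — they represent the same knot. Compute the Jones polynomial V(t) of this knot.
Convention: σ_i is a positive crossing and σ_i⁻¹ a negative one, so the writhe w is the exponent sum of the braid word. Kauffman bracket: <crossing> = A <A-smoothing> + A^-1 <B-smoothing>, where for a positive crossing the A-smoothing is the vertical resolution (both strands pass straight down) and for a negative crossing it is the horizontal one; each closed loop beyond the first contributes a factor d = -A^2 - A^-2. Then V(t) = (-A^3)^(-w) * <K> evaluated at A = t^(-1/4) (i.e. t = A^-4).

-t^9 + 3*t^8 - 4*t^7 + 5*t^6 - 6*t^5 + 5*t^4 - 4*t^3 + 3*t^2 - t + 1

Derivation:
Markov-equivalent braids have isotopic closures, hence identical knot invariants. Strip the Markov moves from each word to reach a common short braid β, then compute V(t) once on β.
Braid A: s2^-1 s3 s4 s1 s3 s2^-1 s1 s1 s4 s1 s5 on 6 strands reduces by inverse Markov moves (closure unchanged at each step):
  Destabilize: the word has the form β·s5 where s5 occurs only as the final letter (β ∈ B_5); drop it and the last strand → 5 strands.
Reduced to β = s2^-1 s3 s4 s1 s3 s2^-1 s1 s1 s4 s1 on 5 strands, 10 crossings.
Braid B: s4 s2^-1 s3 s4 s1 s3 s2^-1 s1 s1 s4 s1 s4^-1 on 5 strands reduces by inverse Markov moves (closure unchanged at each step):
  Deconjugate: the word is γ·β·γ⁻¹ with γ = s4 (prefix) and γ⁻¹ = s4^-1 (suffix); strip both.
Reduced to β = s2^-1 s3 s4 s1 s3 s2^-1 s1 s1 s4 s1 on 5 strands, 10 crossings.
Both give the same β = s2^-1 s3 s4 s1 s3 s2^-1 s1 s1 s4 s1 on 5 strands, so one state sum suffices:
Braid: s2^-1 s3 s4 s1 s3 s2^-1 s1 s1 s4 s1 on 5 strands, 10 crossings.
Writhe w = (#positive) - (#negative) = 8 - 2 = 6.
Enumerate smoothing states for the bracket polynomial. There are 2^10 = 1024 states.
For each crossing: s=0 is the vertical smoothing, s=1 horizontal. Crossing k contributes A^(sign_k * (1 - 2*s_k)); loop factor d = -A^2 - A^-2.
Tabulate the states by total A-exponent and number of loops L (A-exp: L × count):
  A^10: L=5 ×1
  A^8: L=4 ×10
  A^6: L=3 ×39, L=5 ×6
  A^4: L=2 ×68, L=4 ×51, L=6 ×1
  A^2: L=1 ×44, L=3 ×139, L=5 ×27
  A^0: L=2 ×126, L=4 ×118, L=6 ×8
  A^-2: L=1 ×11, L=3 ×140, L=5 ×58, L=7 ×1
  A^-4: L=2 ×19, L=4 ×85, L=6 ×16
  A^-6: L=3 ×15, L=5 ×28, L=7 ×2
  A^-8: L=4 ×6, L=6 ×4
  A^-10: L=5 ×1
Each group contributes A^e * Σ count * d^(L-1):
Powers of d = -A^2 - A^-2: d^2 = A^4 + 2 + A^-4; d^3 = -A^6 - 3*A^2 - 3*A^-2 - A^-6; d^4 = A^8 + 4*A^4 + 6 + 4*A^-4 + A^-8; d^5 = -A^10 - 5*A^6 - 10*A^2 - 10*A^-2 - 5*A^-6 - A^-10; d^6 = A^12 + 6*A^8 + 15*A^4 + 20 + 15*A^-4 + 6*A^-8 + A^-12.
  A^10 * (d^4) = A^18 + 4*A^14 + 6*A^10 + 4*A^6 + A^2
  A^8 * (10*d^3) = -10*A^14 - 30*A^10 - 30*A^6 - 10*A^2
  A^6 * (39*d^2 + 6*d^4) = 6*A^14 + 63*A^10 + 114*A^6 + 63*A^2 + 6*A^-2
  A^4 * (68*d + 51*d^3 + d^5) = -A^14 - 56*A^10 - 231*A^6 - 231*A^2 - 56*A^-2 - A^-6
  A^2 * (44 + 139*d^2 + 27*d^4) = 27*A^10 + 247*A^6 + 484*A^2 + 247*A^-2 + 27*A^-6
  A^0 * (126*d + 118*d^3 + 8*d^5) = -8*A^10 - 158*A^6 - 560*A^2 - 560*A^-2 - 158*A^-6 - 8*A^-10
  A^-2 * (11 + 140*d^2 + 58*d^4 + d^6) = A^10 + 64*A^6 + 387*A^2 + 659*A^-2 + 387*A^-6 + 64*A^-10 + A^-14
  A^-4 * (19*d + 85*d^3 + 16*d^5) = -16*A^6 - 165*A^2 - 434*A^-2 - 434*A^-6 - 165*A^-10 - 16*A^-14
  A^-6 * (15*d^2 + 28*d^4 + 2*d^6) = 2*A^6 + 40*A^2 + 157*A^-2 + 238*A^-6 + 157*A^-10 + 40*A^-14 + 2*A^-18
  A^-8 * (6*d^3 + 4*d^5) = -4*A^2 - 26*A^-2 - 58*A^-6 - 58*A^-10 - 26*A^-14 - 4*A^-18
  A^-10 * (d^4) = A^-2 + 4*A^-6 + 6*A^-10 + 4*A^-14 + A^-18
Summing the groups: <K> = A^18 - A^14 + 3*A^10 - 4*A^6 + 5*A^2 - 6*A^-2 + 5*A^-6 - 4*A^-10 + 3*A^-14 - A^-18
Normalise by the writhe: (-A^3)^(-w) = (-A^3)^(-6) = A^-18, so f(A) = A^-18 * <K> = 1 - A^-4 + 3*A^-8 - 4*A^-12 + 5*A^-16 - 6*A^-20 + 5*A^-24 - 4*A^-28 + 3*A^-32 - A^-36.
Substitute A = t^(-1/4), i.e. A^e → t^(-e/4): V(t) = -t^9 + 3*t^8 - 4*t^7 + 5*t^6 - 6*t^5 + 5*t^4 - 4*t^3 + 3*t^2 - t + 1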